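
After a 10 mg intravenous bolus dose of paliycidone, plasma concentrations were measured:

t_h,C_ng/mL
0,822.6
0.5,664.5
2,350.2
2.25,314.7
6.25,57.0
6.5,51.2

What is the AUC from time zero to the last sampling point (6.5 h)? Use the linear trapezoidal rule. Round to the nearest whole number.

Trapezoidal AUC_0→6.5:
  [0→0.5]: (822.6+664.5)/2 × 0.5 = 371.775
  [0.5→2]: (664.5+350.2)/2 × 1.5 = 761.025
  [2→2.25]: (350.2+314.7)/2 × 0.25 = 83.1125
  [2.25→6.25]: (314.7+57.0)/2 × 4 = 743.4
  [6.25→6.5]: (57.0+51.2)/2 × 0.25 = 13.525
  Sum = 1972.8375 ng/mL·h

AUC = 1973 ng/mL·h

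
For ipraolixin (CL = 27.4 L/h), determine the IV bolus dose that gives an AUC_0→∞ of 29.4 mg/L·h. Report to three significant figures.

Dose = 806 mg

Dose_iv = CL × AUC_0→∞
     = 27.4 × 29.4 = 805.56 mg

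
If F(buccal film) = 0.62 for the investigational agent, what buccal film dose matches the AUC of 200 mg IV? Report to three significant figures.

D_buccal = 323 mg

For equal systemic exposure: F × D_ev = D_iv
D_ev = D_iv / F = 200 / 0.62 = 322.581 mg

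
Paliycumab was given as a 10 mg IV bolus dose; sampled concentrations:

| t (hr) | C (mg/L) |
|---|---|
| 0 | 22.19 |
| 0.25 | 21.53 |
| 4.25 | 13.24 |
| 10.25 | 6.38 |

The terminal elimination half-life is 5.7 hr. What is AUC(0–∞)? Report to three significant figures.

Trapezoidal AUC_0→10.25:
  [0→0.25]: (22.19+21.53)/2 × 0.25 = 5.465
  [0.25→4.25]: (21.53+13.24)/2 × 4 = 69.54
  [4.25→10.25]: (13.24+6.38)/2 × 6 = 58.86
  Sum = 133.865 mg/L·hr
k_e = ln2 / t½ = 0.693147 / 5.7 = 0.1216 hr^-1
Extrapolated tail: C_last / k_e = 6.38 / 0.1216 = 52.467
AUC_0→∞ = 133.865 + 52.467 = 186.332 mg/L·hr

AUC = 186 mg/L·hr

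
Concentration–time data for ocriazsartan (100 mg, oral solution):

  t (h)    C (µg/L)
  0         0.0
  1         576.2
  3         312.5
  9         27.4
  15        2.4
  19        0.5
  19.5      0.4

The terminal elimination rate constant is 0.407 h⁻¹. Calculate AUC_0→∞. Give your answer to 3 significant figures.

Trapezoidal AUC_0→19.5:
  [0→1]: (0.0+576.2)/2 × 1 = 288.1
  [1→3]: (576.2+312.5)/2 × 2 = 888.7
  [3→9]: (312.5+27.4)/2 × 6 = 1019.7
  [9→15]: (27.4+2.4)/2 × 6 = 89.4
  [15→19]: (2.4+0.5)/2 × 4 = 5.8
  [19→19.5]: (0.5+0.4)/2 × 0.5 = 0.225
  Sum = 2291.925 µg/L·h
Extrapolated tail: C_last / k_e = 0.4 / 0.407 = 0.983
AUC_0→∞ = 2291.925 + 0.983 = 2292.908 µg/L·h

AUC = 2290 µg/L·h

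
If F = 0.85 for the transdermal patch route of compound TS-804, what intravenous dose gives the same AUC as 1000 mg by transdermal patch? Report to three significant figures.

D_iv = 850 mg

Systemic exposure from an extravascular dose = F × D_ev, so the equivalent IV dose is F × D_ev.
D_iv = F × D_ev = 0.85 × 1000 = 850 mg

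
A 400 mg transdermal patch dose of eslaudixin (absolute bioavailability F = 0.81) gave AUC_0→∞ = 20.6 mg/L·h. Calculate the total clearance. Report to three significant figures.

CL = 15.7 L/h

CL = F × Dose / AUC_0→∞
   = 0.81 × 400 / 20.6 = 15.7282 L/h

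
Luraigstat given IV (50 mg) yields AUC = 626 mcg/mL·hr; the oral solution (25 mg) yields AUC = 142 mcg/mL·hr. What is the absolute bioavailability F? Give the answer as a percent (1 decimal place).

F = (AUC_ev / D_ev) / (AUC_iv / D_iv)
  = (142/25) / (626/50)
  = 5.68 / 12.52 = 0.4537
  = 45.37%

F = 45.4%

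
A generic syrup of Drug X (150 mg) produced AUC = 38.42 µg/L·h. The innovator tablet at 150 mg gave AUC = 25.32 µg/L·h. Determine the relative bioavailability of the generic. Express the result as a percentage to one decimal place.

F_rel = (AUC_test/D_test) / (AUC_ref/D_ref)
      = (38.42/150) / (25.32/150)
      = 0.256133 / 0.1688 = 1.5174 = 151.74%

F_rel = 151.7%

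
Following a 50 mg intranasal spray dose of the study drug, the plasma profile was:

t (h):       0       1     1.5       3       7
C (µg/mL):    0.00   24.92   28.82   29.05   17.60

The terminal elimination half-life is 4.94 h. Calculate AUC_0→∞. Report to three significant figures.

Trapezoidal AUC_0→7:
  [0→1]: (0.00+24.92)/2 × 1 = 12.46
  [1→1.5]: (24.92+28.82)/2 × 0.5 = 13.435
  [1.5→3]: (28.82+29.05)/2 × 1.5 = 43.4025
  [3→7]: (29.05+17.60)/2 × 4 = 93.3
  Sum = 162.5975 µg/mL·h
k_e = ln2 / t½ = 0.693147 / 4.94 = 0.1403 h^-1
Extrapolated tail: C_last / k_e = 17.60 / 0.1403 = 125.445
AUC_0→∞ = 162.5975 + 125.445 = 288.0425 µg/mL·h

AUC = 288 µg/mL·h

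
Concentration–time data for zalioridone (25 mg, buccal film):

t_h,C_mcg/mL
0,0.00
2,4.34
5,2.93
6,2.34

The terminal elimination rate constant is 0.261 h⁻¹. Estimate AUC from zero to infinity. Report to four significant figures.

AUC = 26.85 mcg/mL·h

Trapezoidal AUC_0→6:
  [0→2]: (0.00+4.34)/2 × 2 = 4.34
  [2→5]: (4.34+2.93)/2 × 3 = 10.905
  [5→6]: (2.93+2.34)/2 × 1 = 2.635
  Sum = 17.88 mcg/mL·h
Extrapolated tail: C_last / k_e = 2.34 / 0.261 = 8.966
AUC_0→∞ = 17.88 + 8.966 = 26.846 mcg/mL·h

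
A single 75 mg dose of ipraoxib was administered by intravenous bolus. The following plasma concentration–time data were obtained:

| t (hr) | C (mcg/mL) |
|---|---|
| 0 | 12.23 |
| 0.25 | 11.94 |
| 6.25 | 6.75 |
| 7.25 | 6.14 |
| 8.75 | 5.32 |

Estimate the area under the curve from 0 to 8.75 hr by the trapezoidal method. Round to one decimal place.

AUC = 74.1 mcg/mL·hr

Trapezoidal AUC_0→8.75:
  [0→0.25]: (12.23+11.94)/2 × 0.25 = 3.02125
  [0.25→6.25]: (11.94+6.75)/2 × 6 = 56.07
  [6.25→7.25]: (6.75+6.14)/2 × 1 = 6.445
  [7.25→8.75]: (6.14+5.32)/2 × 1.5 = 8.595
  Sum = 74.13125 mcg/mL·hr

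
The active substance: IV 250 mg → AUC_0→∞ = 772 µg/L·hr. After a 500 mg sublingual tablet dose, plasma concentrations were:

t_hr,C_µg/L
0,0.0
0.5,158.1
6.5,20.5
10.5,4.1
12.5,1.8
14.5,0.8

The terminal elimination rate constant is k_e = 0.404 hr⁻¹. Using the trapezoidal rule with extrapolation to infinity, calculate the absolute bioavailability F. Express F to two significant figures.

Trapezoidal AUC_0→14.5 (sublingual tablet):
  [0→0.5]: (0.0+158.1)/2 × 0.5 = 39.525
  [0.5→6.5]: (158.1+20.5)/2 × 6 = 535.8
  [6.5→10.5]: (20.5+4.1)/2 × 4 = 49.2
  [10.5→12.5]: (4.1+1.8)/2 × 2 = 5.9
  [12.5→14.5]: (1.8+0.8)/2 × 2 = 2.6
  Sum = 633.025 µg/L·hr
Tail: C_last/k_e = 0.8/0.404 = 1.980
AUC_0→∞ (sublingual tablet) = 633.025 + 1.980 = 635.005 µg/L·hr
F = (AUC_ev/D_ev)/(AUC_iv/D_iv) = (635.005/500)/(772/250) = 1.27001/3.088 = 0.4113

F = 0.41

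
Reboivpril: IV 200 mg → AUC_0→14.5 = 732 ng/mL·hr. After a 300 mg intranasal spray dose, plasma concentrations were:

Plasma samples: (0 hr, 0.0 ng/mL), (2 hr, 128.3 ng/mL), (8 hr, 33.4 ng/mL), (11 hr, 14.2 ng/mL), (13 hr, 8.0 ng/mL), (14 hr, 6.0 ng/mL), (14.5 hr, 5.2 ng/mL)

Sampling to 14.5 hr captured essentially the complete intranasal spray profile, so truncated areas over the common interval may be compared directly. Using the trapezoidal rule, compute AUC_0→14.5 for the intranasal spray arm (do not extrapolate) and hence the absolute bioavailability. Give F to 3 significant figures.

Trapezoidal AUC_0→14.5 (intranasal spray):
  [0→2]: (0.0+128.3)/2 × 2 = 128.3
  [2→8]: (128.3+33.4)/2 × 6 = 485.1
  [8→11]: (33.4+14.2)/2 × 3 = 71.4
  [11→13]: (14.2+8.0)/2 × 2 = 22.2
  [13→14]: (8.0+6.0)/2 × 1 = 7.0
  [14→14.5]: (6.0+5.2)/2 × 0.5 = 2.8
  Sum = 716.8 ng/mL·hr
F = (AUC_ev/D_ev)/(AUC_iv/D_iv) = (716.8/300)/(732/200) = 2.38933/3.66 = 0.6528

F = 0.653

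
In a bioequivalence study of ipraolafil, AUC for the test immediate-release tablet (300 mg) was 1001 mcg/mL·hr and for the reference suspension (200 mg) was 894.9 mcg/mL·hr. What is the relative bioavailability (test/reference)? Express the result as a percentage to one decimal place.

F_rel = 74.6%

F_rel = (AUC_test/D_test) / (AUC_ref/D_ref)
      = (1001/300) / (894.9/200)
      = 3.33667 / 4.4745 = 0.7457 = 74.57%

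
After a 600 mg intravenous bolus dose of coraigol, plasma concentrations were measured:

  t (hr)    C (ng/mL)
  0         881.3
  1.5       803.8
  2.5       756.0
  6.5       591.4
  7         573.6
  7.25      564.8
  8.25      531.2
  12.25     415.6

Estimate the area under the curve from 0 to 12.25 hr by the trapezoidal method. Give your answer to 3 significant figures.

AUC = 7610 ng/mL·hr

Trapezoidal AUC_0→12.25:
  [0→1.5]: (881.3+803.8)/2 × 1.5 = 1263.825
  [1.5→2.5]: (803.8+756.0)/2 × 1 = 779.9
  [2.5→6.5]: (756.0+591.4)/2 × 4 = 2694.8
  [6.5→7]: (591.4+573.6)/2 × 0.5 = 291.25
  [7→7.25]: (573.6+564.8)/2 × 0.25 = 142.3
  [7.25→8.25]: (564.8+531.2)/2 × 1 = 548.0
  [8.25→12.25]: (531.2+415.6)/2 × 4 = 1893.6
  Sum = 7613.675 ng/mL·hr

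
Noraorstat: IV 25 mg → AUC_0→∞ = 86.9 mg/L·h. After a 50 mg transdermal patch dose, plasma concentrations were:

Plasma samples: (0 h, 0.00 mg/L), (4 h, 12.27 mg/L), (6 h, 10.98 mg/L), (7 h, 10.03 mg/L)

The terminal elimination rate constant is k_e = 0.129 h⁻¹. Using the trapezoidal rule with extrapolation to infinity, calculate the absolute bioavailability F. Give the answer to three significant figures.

Trapezoidal AUC_0→7 (transdermal patch):
  [0→4]: (0.00+12.27)/2 × 4 = 24.54
  [4→6]: (12.27+10.98)/2 × 2 = 23.25
  [6→7]: (10.98+10.03)/2 × 1 = 10.505
  Sum = 58.295 mg/L·h
Tail: C_last/k_e = 10.03/0.129 = 77.752
AUC_0→∞ (transdermal patch) = 58.295 + 77.752 = 136.047 mg/L·h
F = (AUC_ev/D_ev)/(AUC_iv/D_iv) = (136.047/50)/(86.9/25) = 2.72094/3.476 = 0.7828

F = 0.783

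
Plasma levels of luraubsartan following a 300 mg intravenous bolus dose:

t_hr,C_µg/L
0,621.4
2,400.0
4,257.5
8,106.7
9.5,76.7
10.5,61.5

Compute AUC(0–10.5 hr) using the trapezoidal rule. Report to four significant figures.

Trapezoidal AUC_0→10.5:
  [0→2]: (621.4+400.0)/2 × 2 = 1021.4
  [2→4]: (400.0+257.5)/2 × 2 = 657.5
  [4→8]: (257.5+106.7)/2 × 4 = 728.4
  [8→9.5]: (106.7+76.7)/2 × 1.5 = 137.55
  [9.5→10.5]: (76.7+61.5)/2 × 1 = 69.1
  Sum = 2613.95 µg/L·hr

AUC = 2614 µg/L·hr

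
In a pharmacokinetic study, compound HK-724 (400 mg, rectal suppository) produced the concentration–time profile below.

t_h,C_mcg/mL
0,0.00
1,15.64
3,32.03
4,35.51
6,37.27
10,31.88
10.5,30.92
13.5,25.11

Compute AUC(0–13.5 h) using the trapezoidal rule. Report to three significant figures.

Trapezoidal AUC_0→13.5:
  [0→1]: (0.00+15.64)/2 × 1 = 7.82
  [1→3]: (15.64+32.03)/2 × 2 = 47.67
  [3→4]: (32.03+35.51)/2 × 1 = 33.77
  [4→6]: (35.51+37.27)/2 × 2 = 72.78
  [6→10]: (37.27+31.88)/2 × 4 = 138.3
  [10→10.5]: (31.88+30.92)/2 × 0.5 = 15.7
  [10.5→13.5]: (30.92+25.11)/2 × 3 = 84.045
  Sum = 400.085 mcg/mL·h

AUC = 400 mcg/mL·h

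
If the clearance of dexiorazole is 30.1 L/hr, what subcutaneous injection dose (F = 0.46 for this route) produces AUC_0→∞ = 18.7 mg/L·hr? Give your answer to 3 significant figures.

Dose = CL × AUC_0→∞ / F
     = 30.1 × 18.7 / 0.46 = 1223.63 mg

Dose = 1220 mg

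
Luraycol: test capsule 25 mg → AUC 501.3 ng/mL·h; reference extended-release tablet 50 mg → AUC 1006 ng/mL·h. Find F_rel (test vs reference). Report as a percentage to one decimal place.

F_rel = 99.7%

F_rel = (AUC_test/D_test) / (AUC_ref/D_ref)
      = (501.3/25) / (1006/50)
      = 20.052 / 20.12 = 0.9966 = 99.66%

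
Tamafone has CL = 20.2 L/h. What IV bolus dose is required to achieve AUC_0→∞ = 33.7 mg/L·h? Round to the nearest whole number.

Dose_iv = CL × AUC_0→∞
     = 20.2 × 33.7 = 680.74 mg

Dose = 681 mg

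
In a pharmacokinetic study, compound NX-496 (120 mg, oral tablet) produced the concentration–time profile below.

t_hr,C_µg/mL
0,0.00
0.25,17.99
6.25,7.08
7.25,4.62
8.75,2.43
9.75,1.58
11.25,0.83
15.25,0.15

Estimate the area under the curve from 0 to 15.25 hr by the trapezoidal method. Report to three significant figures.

Trapezoidal AUC_0→15.25:
  [0→0.25]: (0.00+17.99)/2 × 0.25 = 2.24875
  [0.25→6.25]: (17.99+7.08)/2 × 6 = 75.21
  [6.25→7.25]: (7.08+4.62)/2 × 1 = 5.85
  [7.25→8.75]: (4.62+2.43)/2 × 1.5 = 5.2875
  [8.75→9.75]: (2.43+1.58)/2 × 1 = 2.005
  [9.75→11.25]: (1.58+0.83)/2 × 1.5 = 1.8075
  [11.25→15.25]: (0.83+0.15)/2 × 4 = 1.96
  Sum = 94.36875 µg/mL·hr

AUC = 94.4 µg/mL·hr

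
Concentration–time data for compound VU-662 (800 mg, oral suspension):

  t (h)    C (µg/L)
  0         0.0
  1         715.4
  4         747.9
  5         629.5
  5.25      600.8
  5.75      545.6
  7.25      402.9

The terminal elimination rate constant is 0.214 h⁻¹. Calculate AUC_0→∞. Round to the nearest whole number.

Trapezoidal AUC_0→7.25:
  [0→1]: (0.0+715.4)/2 × 1 = 357.7
  [1→4]: (715.4+747.9)/2 × 3 = 2194.95
  [4→5]: (747.9+629.5)/2 × 1 = 688.7
  [5→5.25]: (629.5+600.8)/2 × 0.25 = 153.7875
  [5.25→5.75]: (600.8+545.6)/2 × 0.5 = 286.6
  [5.75→7.25]: (545.6+402.9)/2 × 1.5 = 711.375
  Sum = 4393.1125 µg/L·h
Extrapolated tail: C_last / k_e = 402.9 / 0.214 = 1882.710
AUC_0→∞ = 4393.1125 + 1882.710 = 6275.8225 µg/L·h

AUC = 6276 µg/L·h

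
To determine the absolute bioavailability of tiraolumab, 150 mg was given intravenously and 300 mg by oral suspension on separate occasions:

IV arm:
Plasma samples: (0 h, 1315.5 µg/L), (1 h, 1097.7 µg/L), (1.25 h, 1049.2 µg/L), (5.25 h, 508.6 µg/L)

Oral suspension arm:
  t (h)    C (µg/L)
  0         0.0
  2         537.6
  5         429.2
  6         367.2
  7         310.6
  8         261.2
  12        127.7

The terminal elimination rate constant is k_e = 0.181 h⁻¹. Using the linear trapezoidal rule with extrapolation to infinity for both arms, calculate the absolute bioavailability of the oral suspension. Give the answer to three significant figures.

Trapezoidal AUC_0→5.25 (IV):
  [0→1]: (1315.5+1097.7)/2 × 1 = 1206.6
  [1→1.25]: (1097.7+1049.2)/2 × 0.25 = 268.3625
  [1.25→5.25]: (1049.2+508.6)/2 × 4 = 3115.6
  Sum = 4590.5625 µg/L·h
IV tail: 508.6/0.181 = 2809.945; AUC_iv,0→∞ = 4590.5625 + 2809.945 = 7400.5075 µg/L·h
Trapezoidal AUC_0→12 (oral suspension):
  [0→2]: (0.0+537.6)/2 × 2 = 537.6
  [2→5]: (537.6+429.2)/2 × 3 = 1450.2
  [5→6]: (429.2+367.2)/2 × 1 = 398.2
  [6→7]: (367.2+310.6)/2 × 1 = 338.9
  [7→8]: (310.6+261.2)/2 × 1 = 285.9
  [8→12]: (261.2+127.7)/2 × 4 = 777.8
  Sum = 3788.6 µg/L·h
oral suspension tail: 127.7/0.181 = 705.525; AUC_ev,0→∞ = 3788.6 + 705.525 = 4494.125 µg/L·h
F = (AUC_ev/D_ev)/(AUC_iv/D_iv) = (4494.125/300)/(7400.5075/150) = 14.9804/49.3367 = 0.3036

F = 0.304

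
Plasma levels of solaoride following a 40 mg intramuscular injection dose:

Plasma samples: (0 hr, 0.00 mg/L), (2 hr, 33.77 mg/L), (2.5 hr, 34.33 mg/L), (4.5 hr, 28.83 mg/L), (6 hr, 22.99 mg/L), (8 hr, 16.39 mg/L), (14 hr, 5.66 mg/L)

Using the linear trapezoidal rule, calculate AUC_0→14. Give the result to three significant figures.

AUC = 258 mg/L·hr

Trapezoidal AUC_0→14:
  [0→2]: (0.00+33.77)/2 × 2 = 33.77
  [2→2.5]: (33.77+34.33)/2 × 0.5 = 17.025
  [2.5→4.5]: (34.33+28.83)/2 × 2 = 63.16
  [4.5→6]: (28.83+22.99)/2 × 1.5 = 38.865
  [6→8]: (22.99+16.39)/2 × 2 = 39.38
  [8→14]: (16.39+5.66)/2 × 6 = 66.15
  Sum = 258.35 mg/L·hr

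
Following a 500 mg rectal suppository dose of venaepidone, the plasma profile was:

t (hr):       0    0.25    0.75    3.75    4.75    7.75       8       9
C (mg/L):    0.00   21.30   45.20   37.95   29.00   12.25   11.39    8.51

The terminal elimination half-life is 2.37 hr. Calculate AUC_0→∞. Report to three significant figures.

Trapezoidal AUC_0→9:
  [0→0.25]: (0.00+21.30)/2 × 0.25 = 2.6625
  [0.25→0.75]: (21.30+45.20)/2 × 0.5 = 16.625
  [0.75→3.75]: (45.20+37.95)/2 × 3 = 124.725
  [3.75→4.75]: (37.95+29.00)/2 × 1 = 33.475
  [4.75→7.75]: (29.00+12.25)/2 × 3 = 61.875
  [7.75→8]: (12.25+11.39)/2 × 0.25 = 2.955
  [8→9]: (11.39+8.51)/2 × 1 = 9.95
  Sum = 252.2675 mg/L·hr
k_e = ln2 / t½ = 0.693147 / 2.37 = 0.2925 hr^-1
Extrapolated tail: C_last / k_e = 8.51 / 0.2925 = 29.094
AUC_0→∞ = 252.2675 + 29.094 = 281.3615 mg/L·hr

AUC = 281 mg/L·hr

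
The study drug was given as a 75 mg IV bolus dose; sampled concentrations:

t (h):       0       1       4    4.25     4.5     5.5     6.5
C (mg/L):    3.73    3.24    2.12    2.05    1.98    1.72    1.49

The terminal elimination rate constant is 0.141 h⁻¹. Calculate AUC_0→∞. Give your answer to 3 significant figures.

AUC = 26.6 mg/L·h

Trapezoidal AUC_0→6.5:
  [0→1]: (3.73+3.24)/2 × 1 = 3.485
  [1→4]: (3.24+2.12)/2 × 3 = 8.04
  [4→4.25]: (2.12+2.05)/2 × 0.25 = 0.52125
  [4.25→4.5]: (2.05+1.98)/2 × 0.25 = 0.50375
  [4.5→5.5]: (1.98+1.72)/2 × 1 = 1.85
  [5.5→6.5]: (1.72+1.49)/2 × 1 = 1.605
  Sum = 16.005 mg/L·h
Extrapolated tail: C_last / k_e = 1.49 / 0.141 = 10.567
AUC_0→∞ = 16.005 + 10.567 = 26.572 mg/L·h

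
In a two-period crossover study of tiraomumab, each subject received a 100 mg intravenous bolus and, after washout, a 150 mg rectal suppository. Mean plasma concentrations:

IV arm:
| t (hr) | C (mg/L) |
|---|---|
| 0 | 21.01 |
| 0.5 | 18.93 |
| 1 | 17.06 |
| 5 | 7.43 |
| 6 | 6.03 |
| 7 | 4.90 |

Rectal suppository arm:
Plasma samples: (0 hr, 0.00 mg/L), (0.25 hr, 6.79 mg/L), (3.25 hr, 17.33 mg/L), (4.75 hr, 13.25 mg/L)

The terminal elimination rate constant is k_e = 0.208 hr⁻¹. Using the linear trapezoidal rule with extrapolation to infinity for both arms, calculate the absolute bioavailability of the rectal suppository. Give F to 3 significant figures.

F = 0.795

Trapezoidal AUC_0→7 (IV):
  [0→0.5]: (21.01+18.93)/2 × 0.5 = 9.985
  [0.5→1]: (18.93+17.06)/2 × 0.5 = 8.9975
  [1→5]: (17.06+7.43)/2 × 4 = 48.98
  [5→6]: (7.43+6.03)/2 × 1 = 6.73
  [6→7]: (6.03+4.90)/2 × 1 = 5.465
  Sum = 80.1575 mg/L·hr
IV tail: 4.90/0.208 = 23.558; AUC_iv,0→∞ = 80.1575 + 23.558 = 103.7155 mg/L·hr
Trapezoidal AUC_0→4.75 (rectal suppository):
  [0→0.25]: (0.00+6.79)/2 × 0.25 = 0.84875
  [0.25→3.25]: (6.79+17.33)/2 × 3 = 36.18
  [3.25→4.75]: (17.33+13.25)/2 × 1.5 = 22.935
  Sum = 59.96375 mg/L·hr
rectal suppository tail: 13.25/0.208 = 63.702; AUC_ev,0→∞ = 59.96375 + 63.702 = 123.66575 mg/L·hr
F = (AUC_ev/D_ev)/(AUC_iv/D_iv) = (123.66575/150)/(103.7155/100) = 0.824438/1.037155 = 0.7949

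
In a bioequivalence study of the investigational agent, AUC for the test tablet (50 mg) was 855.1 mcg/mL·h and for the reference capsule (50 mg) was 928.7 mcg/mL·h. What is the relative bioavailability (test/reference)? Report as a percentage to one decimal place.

F_rel = (AUC_test/D_test) / (AUC_ref/D_ref)
      = (855.1/50) / (928.7/50)
      = 17.102 / 18.574 = 0.9207 = 92.07%

F_rel = 92.1%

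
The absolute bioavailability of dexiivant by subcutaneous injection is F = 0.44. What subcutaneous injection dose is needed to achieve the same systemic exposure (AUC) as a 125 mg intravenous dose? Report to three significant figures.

For equal systemic exposure: F × D_ev = D_iv
D_ev = D_iv / F = 125 / 0.44 = 284.091 mg

D_subcutaneous = 284 mg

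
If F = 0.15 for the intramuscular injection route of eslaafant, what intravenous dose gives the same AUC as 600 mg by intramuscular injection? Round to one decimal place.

D_iv = 90.0 mg

Systemic exposure from an extravascular dose = F × D_ev, so the equivalent IV dose is F × D_ev.
D_iv = F × D_ev = 0.15 × 600 = 90 mg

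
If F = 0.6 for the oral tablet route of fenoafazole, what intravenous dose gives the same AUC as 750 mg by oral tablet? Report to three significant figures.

D_iv = 450 mg

Systemic exposure from an extravascular dose = F × D_ev, so the equivalent IV dose is F × D_ev.
D_iv = F × D_ev = 0.6 × 750 = 450 mg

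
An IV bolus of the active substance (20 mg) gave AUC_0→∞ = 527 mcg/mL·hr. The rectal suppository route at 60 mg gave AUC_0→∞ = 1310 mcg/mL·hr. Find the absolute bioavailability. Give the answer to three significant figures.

F = (AUC_ev / D_ev) / (AUC_iv / D_iv)
  = (1310/60) / (527/20)
  = 21.8333 / 26.35 = 0.8286

F = 0.829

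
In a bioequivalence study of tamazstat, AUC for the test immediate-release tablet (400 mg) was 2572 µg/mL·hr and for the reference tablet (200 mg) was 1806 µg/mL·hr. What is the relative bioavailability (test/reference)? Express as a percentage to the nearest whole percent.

F_rel = (AUC_test/D_test) / (AUC_ref/D_ref)
      = (2572/400) / (1806/200)
      = 6.43 / 9.03 = 0.7121 = 71.21%

F_rel = 71%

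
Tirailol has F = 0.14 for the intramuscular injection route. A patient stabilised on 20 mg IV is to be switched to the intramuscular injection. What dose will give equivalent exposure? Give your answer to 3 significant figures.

D_intramuscular = 143 mg

For equal systemic exposure: F × D_ev = D_iv
D_ev = D_iv / F = 20 / 0.14 = 142.857 mg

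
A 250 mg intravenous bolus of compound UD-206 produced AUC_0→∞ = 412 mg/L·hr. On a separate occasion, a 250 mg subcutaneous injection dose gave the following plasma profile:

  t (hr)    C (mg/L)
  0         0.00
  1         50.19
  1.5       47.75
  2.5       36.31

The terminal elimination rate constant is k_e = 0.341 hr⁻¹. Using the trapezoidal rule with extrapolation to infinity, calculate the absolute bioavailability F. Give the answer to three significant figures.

F = 0.481

Trapezoidal AUC_0→2.5 (subcutaneous injection):
  [0→1]: (0.00+50.19)/2 × 1 = 25.095
  [1→1.5]: (50.19+47.75)/2 × 0.5 = 24.485
  [1.5→2.5]: (47.75+36.31)/2 × 1 = 42.03
  Sum = 91.61 mg/L·hr
Tail: C_last/k_e = 36.31/0.341 = 106.481
AUC_0→∞ (subcutaneous injection) = 91.61 + 106.481 = 198.091 mg/L·hr
F = (AUC_ev/D_ev)/(AUC_iv/D_iv) = (198.091/250)/(412/250) = 0.792364/1.648 = 0.4808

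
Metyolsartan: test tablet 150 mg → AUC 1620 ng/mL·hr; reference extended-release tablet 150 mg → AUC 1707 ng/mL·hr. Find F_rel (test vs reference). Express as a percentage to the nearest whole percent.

F_rel = (AUC_test/D_test) / (AUC_ref/D_ref)
      = (1620/150) / (1707/150)
      = 10.8 / 11.38 = 0.9490 = 94.90%

F_rel = 95%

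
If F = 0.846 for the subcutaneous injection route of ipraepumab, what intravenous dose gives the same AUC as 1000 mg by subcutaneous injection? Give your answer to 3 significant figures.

Systemic exposure from an extravascular dose = F × D_ev, so the equivalent IV dose is F × D_ev.
D_iv = F × D_ev = 0.846 × 1000 = 846 mg

D_iv = 846 mg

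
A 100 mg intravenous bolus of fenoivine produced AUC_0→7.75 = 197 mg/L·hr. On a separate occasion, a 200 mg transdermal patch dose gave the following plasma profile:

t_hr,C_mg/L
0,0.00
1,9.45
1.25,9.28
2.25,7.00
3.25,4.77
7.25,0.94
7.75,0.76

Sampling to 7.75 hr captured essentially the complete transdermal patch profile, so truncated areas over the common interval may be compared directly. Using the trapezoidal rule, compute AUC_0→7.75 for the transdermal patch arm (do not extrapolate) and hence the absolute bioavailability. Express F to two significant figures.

F = 0.084

Trapezoidal AUC_0→7.75 (transdermal patch):
  [0→1]: (0.00+9.45)/2 × 1 = 4.725
  [1→1.25]: (9.45+9.28)/2 × 0.25 = 2.34125
  [1.25→2.25]: (9.28+7.00)/2 × 1 = 8.14
  [2.25→3.25]: (7.00+4.77)/2 × 1 = 5.885
  [3.25→7.25]: (4.77+0.94)/2 × 4 = 11.42
  [7.25→7.75]: (0.94+0.76)/2 × 0.5 = 0.425
  Sum = 32.93625 mg/L·hr
F = (AUC_ev/D_ev)/(AUC_iv/D_iv) = (32.93625/200)/(197/100) = 0.16468125/1.97 = 0.0836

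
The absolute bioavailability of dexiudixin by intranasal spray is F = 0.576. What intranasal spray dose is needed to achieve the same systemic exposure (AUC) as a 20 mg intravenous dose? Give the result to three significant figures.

D_intranasal = 34.7 mg

For equal systemic exposure: F × D_ev = D_iv
D_ev = D_iv / F = 20 / 0.576 = 34.7222 mg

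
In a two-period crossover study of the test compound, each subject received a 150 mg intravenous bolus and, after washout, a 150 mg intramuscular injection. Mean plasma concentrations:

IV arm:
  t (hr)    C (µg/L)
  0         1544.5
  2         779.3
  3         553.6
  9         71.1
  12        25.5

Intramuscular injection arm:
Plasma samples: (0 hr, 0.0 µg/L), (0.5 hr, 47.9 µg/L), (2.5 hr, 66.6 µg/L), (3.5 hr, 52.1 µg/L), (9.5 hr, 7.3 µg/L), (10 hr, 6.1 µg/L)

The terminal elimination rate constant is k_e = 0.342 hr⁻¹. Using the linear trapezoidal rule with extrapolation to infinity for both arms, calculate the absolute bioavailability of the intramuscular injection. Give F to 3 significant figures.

Trapezoidal AUC_0→12 (IV):
  [0→2]: (1544.5+779.3)/2 × 2 = 2323.8
  [2→3]: (779.3+553.6)/2 × 1 = 666.45
  [3→9]: (553.6+71.1)/2 × 6 = 1874.1
  [9→12]: (71.1+25.5)/2 × 3 = 144.9
  Sum = 5009.25 µg/L·hr
IV tail: 25.5/0.342 = 74.561; AUC_iv,0→∞ = 5009.25 + 74.561 = 5083.811 µg/L·hr
Trapezoidal AUC_0→10 (intramuscular injection):
  [0→0.5]: (0.0+47.9)/2 × 0.5 = 11.975
  [0.5→2.5]: (47.9+66.6)/2 × 2 = 114.5
  [2.5→3.5]: (66.6+52.1)/2 × 1 = 59.35
  [3.5→9.5]: (52.1+7.3)/2 × 6 = 178.2
  [9.5→10]: (7.3+6.1)/2 × 0.5 = 3.35
  Sum = 367.375 µg/L·hr
intramuscular injection tail: 6.1/0.342 = 17.836; AUC_ev,0→∞ = 367.375 + 17.836 = 385.211 µg/L·hr
F = (AUC_ev/D_ev)/(AUC_iv/D_iv) = (385.211/150)/(5083.811/150) = 2.56807/33.8921 = 0.0758

F = 0.0758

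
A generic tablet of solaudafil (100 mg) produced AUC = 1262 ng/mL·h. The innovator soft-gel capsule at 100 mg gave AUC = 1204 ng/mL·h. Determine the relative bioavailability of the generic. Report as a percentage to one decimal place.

F_rel = (AUC_test/D_test) / (AUC_ref/D_ref)
      = (1262/100) / (1204/100)
      = 12.62 / 12.04 = 1.0482 = 104.82%

F_rel = 104.8%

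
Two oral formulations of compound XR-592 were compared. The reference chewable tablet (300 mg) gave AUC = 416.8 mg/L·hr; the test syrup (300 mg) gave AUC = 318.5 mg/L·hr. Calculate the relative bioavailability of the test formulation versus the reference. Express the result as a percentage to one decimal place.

F_rel = (AUC_test/D_test) / (AUC_ref/D_ref)
      = (318.5/300) / (416.8/300)
      = 1.06167 / 1.38933 = 0.7642 = 76.42%

F_rel = 76.4%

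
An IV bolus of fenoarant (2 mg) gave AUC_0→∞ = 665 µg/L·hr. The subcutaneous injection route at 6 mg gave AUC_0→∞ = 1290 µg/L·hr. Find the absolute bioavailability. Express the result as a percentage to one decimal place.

F = (AUC_ev / D_ev) / (AUC_iv / D_iv)
  = (1290/6) / (665/2)
  = 215 / 332.5 = 0.6466
  = 64.66%

F = 64.7%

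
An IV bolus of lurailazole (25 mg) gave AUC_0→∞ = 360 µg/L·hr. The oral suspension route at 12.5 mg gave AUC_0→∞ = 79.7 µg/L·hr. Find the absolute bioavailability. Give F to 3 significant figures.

F = (AUC_ev / D_ev) / (AUC_iv / D_iv)
  = (79.7/12.5) / (360/25)
  = 6.376 / 14.4 = 0.4428

F = 0.443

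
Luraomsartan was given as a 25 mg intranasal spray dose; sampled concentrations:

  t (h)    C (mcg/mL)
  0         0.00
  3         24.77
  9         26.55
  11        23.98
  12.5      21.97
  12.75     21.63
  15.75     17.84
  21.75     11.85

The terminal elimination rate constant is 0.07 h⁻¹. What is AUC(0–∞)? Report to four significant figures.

AUC = 599.1 mcg/mL·h

Trapezoidal AUC_0→21.75:
  [0→3]: (0.00+24.77)/2 × 3 = 37.155
  [3→9]: (24.77+26.55)/2 × 6 = 153.96
  [9→11]: (26.55+23.98)/2 × 2 = 50.53
  [11→12.5]: (23.98+21.97)/2 × 1.5 = 34.4625
  [12.5→12.75]: (21.97+21.63)/2 × 0.25 = 5.45
  [12.75→15.75]: (21.63+17.84)/2 × 3 = 59.205
  [15.75→21.75]: (17.84+11.85)/2 × 6 = 89.07
  Sum = 429.8325 mcg/mL·h
Extrapolated tail: C_last / k_e = 11.85 / 0.07 = 169.286
AUC_0→∞ = 429.8325 + 169.286 = 599.1185 mcg/mL·h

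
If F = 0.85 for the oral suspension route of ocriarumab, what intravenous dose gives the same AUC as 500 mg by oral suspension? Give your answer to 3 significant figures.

D_iv = 425 mg

Systemic exposure from an extravascular dose = F × D_ev, so the equivalent IV dose is F × D_ev.
D_iv = F × D_ev = 0.85 × 500 = 425 mg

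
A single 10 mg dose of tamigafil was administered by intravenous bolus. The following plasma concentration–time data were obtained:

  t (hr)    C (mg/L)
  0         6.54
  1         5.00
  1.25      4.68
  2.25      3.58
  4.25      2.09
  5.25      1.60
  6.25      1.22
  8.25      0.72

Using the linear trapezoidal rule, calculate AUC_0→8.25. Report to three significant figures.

AUC = 22.0 mg/L·hr

Trapezoidal AUC_0→8.25:
  [0→1]: (6.54+5.00)/2 × 1 = 5.77
  [1→1.25]: (5.00+4.68)/2 × 0.25 = 1.21
  [1.25→2.25]: (4.68+3.58)/2 × 1 = 4.13
  [2.25→4.25]: (3.58+2.09)/2 × 2 = 5.67
  [4.25→5.25]: (2.09+1.60)/2 × 1 = 1.845
  [5.25→6.25]: (1.60+1.22)/2 × 1 = 1.41
  [6.25→8.25]: (1.22+0.72)/2 × 2 = 1.94
  Sum = 21.975 mg/L·hr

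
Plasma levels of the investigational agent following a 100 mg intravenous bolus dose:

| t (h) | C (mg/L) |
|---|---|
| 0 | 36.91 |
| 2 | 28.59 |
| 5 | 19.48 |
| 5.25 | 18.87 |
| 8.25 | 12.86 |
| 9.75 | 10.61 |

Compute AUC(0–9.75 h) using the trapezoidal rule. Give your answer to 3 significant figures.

Trapezoidal AUC_0→9.75:
  [0→2]: (36.91+28.59)/2 × 2 = 65.5
  [2→5]: (28.59+19.48)/2 × 3 = 72.105
  [5→5.25]: (19.48+18.87)/2 × 0.25 = 4.79375
  [5.25→8.25]: (18.87+12.86)/2 × 3 = 47.595
  [8.25→9.75]: (12.86+10.61)/2 × 1.5 = 17.6025
  Sum = 207.59625 mg/L·h

AUC = 208 mg/L·h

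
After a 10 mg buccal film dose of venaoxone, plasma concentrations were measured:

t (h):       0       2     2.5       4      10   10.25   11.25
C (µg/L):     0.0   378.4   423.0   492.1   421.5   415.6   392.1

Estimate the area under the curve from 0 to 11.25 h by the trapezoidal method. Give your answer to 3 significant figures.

Trapezoidal AUC_0→11.25:
  [0→2]: (0.0+378.4)/2 × 2 = 378.4
  [2→2.5]: (378.4+423.0)/2 × 0.5 = 200.35
  [2.5→4]: (423.0+492.1)/2 × 1.5 = 686.325
  [4→10]: (492.1+421.5)/2 × 6 = 2740.8
  [10→10.25]: (421.5+415.6)/2 × 0.25 = 104.6375
  [10.25→11.25]: (415.6+392.1)/2 × 1 = 403.85
  Sum = 4514.3625 µg/L·h

AUC = 4510 µg/L·h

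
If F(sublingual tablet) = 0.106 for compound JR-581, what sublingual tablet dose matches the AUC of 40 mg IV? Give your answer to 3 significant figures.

For equal systemic exposure: F × D_ev = D_iv
D_ev = D_iv / F = 40 / 0.106 = 377.358 mg

D_sublingual = 377 mg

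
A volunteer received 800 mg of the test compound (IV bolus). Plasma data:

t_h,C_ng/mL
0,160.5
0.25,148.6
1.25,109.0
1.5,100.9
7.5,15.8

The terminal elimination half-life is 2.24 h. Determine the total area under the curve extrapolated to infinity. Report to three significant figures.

AUC = 595 ng/mL·h

Trapezoidal AUC_0→7.5:
  [0→0.25]: (160.5+148.6)/2 × 0.25 = 38.6375
  [0.25→1.25]: (148.6+109.0)/2 × 1 = 128.8
  [1.25→1.5]: (109.0+100.9)/2 × 0.25 = 26.2375
  [1.5→7.5]: (100.9+15.8)/2 × 6 = 350.1
  Sum = 543.775 ng/mL·h
k_e = ln2 / t½ = 0.693147 / 2.24 = 0.3094 h^-1
Extrapolated tail: C_last / k_e = 15.8 / 0.3094 = 51.067
AUC_0→∞ = 543.775 + 51.067 = 594.842 ng/mL·h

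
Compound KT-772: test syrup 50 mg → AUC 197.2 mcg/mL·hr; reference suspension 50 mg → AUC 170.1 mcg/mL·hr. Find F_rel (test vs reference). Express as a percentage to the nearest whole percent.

F_rel = (AUC_test/D_test) / (AUC_ref/D_ref)
      = (197.2/50) / (170.1/50)
      = 3.944 / 3.402 = 1.1593 = 115.93%

F_rel = 116%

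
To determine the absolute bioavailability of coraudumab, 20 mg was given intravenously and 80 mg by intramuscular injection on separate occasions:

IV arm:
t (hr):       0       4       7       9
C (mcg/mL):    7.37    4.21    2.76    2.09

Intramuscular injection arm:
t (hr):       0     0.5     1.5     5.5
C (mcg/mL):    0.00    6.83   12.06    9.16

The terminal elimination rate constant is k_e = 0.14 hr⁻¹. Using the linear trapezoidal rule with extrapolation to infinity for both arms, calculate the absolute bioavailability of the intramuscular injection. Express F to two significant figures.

Trapezoidal AUC_0→9 (IV):
  [0→4]: (7.37+4.21)/2 × 4 = 23.16
  [4→7]: (4.21+2.76)/2 × 3 = 10.455
  [7→9]: (2.76+2.09)/2 × 2 = 4.85
  Sum = 38.465 mcg/mL·hr
IV tail: 2.09/0.14 = 14.929; AUC_iv,0→∞ = 38.465 + 14.929 = 53.394 mcg/mL·hr
Trapezoidal AUC_0→5.5 (intramuscular injection):
  [0→0.5]: (0.00+6.83)/2 × 0.5 = 1.7075
  [0.5→1.5]: (6.83+12.06)/2 × 1 = 9.445
  [1.5→5.5]: (12.06+9.16)/2 × 4 = 42.44
  Sum = 53.5925 mcg/mL·hr
intramuscular injection tail: 9.16/0.14 = 65.429; AUC_ev,0→∞ = 53.5925 + 65.429 = 119.0215 mcg/mL·hr
F = (AUC_ev/D_ev)/(AUC_iv/D_iv) = (119.0215/80)/(53.394/20) = 1.48777/2.6697 = 0.5573

F = 0.56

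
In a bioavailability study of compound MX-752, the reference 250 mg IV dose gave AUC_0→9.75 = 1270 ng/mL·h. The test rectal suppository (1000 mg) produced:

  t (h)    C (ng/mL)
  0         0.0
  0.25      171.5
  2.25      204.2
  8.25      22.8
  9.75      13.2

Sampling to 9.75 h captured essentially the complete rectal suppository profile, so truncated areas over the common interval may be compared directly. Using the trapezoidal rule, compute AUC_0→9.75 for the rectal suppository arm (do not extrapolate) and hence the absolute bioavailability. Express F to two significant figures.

F = 0.22

Trapezoidal AUC_0→9.75 (rectal suppository):
  [0→0.25]: (0.0+171.5)/2 × 0.25 = 21.4375
  [0.25→2.25]: (171.5+204.2)/2 × 2 = 375.7
  [2.25→8.25]: (204.2+22.8)/2 × 6 = 681.0
  [8.25→9.75]: (22.8+13.2)/2 × 1.5 = 27.0
  Sum = 1105.1375 ng/mL·h
F = (AUC_ev/D_ev)/(AUC_iv/D_iv) = (1105.1375/1000)/(1270/250) = 1.1051375/5.08 = 0.2175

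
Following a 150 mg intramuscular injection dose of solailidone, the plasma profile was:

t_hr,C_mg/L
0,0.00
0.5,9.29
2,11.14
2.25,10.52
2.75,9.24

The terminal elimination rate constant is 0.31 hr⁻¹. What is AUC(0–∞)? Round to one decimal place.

AUC = 55.1 mg/L·hr

Trapezoidal AUC_0→2.75:
  [0→0.5]: (0.00+9.29)/2 × 0.5 = 2.3225
  [0.5→2]: (9.29+11.14)/2 × 1.5 = 15.3225
  [2→2.25]: (11.14+10.52)/2 × 0.25 = 2.7075
  [2.25→2.75]: (10.52+9.24)/2 × 0.5 = 4.94
  Sum = 25.2925 mg/L·hr
Extrapolated tail: C_last / k_e = 9.24 / 0.31 = 29.806
AUC_0→∞ = 25.2925 + 29.806 = 55.0985 mg/L·hr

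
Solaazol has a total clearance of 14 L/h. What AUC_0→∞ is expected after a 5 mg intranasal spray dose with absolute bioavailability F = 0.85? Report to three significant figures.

AUC_0→∞ = F × Dose / CL
        = 0.85 × 5 / 14 = 0.303571 mg/L·h

AUC = 0.304 mg/L·h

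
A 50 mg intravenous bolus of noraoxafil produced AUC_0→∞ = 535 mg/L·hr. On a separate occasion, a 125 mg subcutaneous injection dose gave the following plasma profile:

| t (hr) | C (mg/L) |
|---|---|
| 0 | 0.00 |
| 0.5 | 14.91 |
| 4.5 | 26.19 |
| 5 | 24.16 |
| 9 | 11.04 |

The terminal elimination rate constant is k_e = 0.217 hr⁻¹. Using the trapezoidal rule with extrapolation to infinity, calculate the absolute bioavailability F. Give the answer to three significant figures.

Trapezoidal AUC_0→9 (subcutaneous injection):
  [0→0.5]: (0.00+14.91)/2 × 0.5 = 3.7275
  [0.5→4.5]: (14.91+26.19)/2 × 4 = 82.2
  [4.5→5]: (26.19+24.16)/2 × 0.5 = 12.5875
  [5→9]: (24.16+11.04)/2 × 4 = 70.4
  Sum = 168.915 mg/L·hr
Tail: C_last/k_e = 11.04/0.217 = 50.876
AUC_0→∞ (subcutaneous injection) = 168.915 + 50.876 = 219.791 mg/L·hr
F = (AUC_ev/D_ev)/(AUC_iv/D_iv) = (219.791/125)/(535/50) = 1.758328/10.7 = 0.1643

F = 0.164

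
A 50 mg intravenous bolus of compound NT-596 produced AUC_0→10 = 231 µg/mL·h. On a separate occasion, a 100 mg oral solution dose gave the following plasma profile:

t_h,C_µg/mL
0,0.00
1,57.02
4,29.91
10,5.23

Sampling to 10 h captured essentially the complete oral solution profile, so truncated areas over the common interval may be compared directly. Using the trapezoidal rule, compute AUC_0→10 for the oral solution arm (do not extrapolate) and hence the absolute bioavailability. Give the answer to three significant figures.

F = 0.572

Trapezoidal AUC_0→10 (oral solution):
  [0→1]: (0.00+57.02)/2 × 1 = 28.51
  [1→4]: (57.02+29.91)/2 × 3 = 130.395
  [4→10]: (29.91+5.23)/2 × 6 = 105.42
  Sum = 264.325 µg/mL·h
F = (AUC_ev/D_ev)/(AUC_iv/D_iv) = (264.325/100)/(231/50) = 2.64325/4.62 = 0.5721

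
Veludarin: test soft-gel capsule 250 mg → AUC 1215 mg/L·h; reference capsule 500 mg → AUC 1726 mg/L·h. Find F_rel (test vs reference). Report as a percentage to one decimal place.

F_rel = (AUC_test/D_test) / (AUC_ref/D_ref)
      = (1215/250) / (1726/500)
      = 4.86 / 3.452 = 1.4079 = 140.79%

F_rel = 140.8%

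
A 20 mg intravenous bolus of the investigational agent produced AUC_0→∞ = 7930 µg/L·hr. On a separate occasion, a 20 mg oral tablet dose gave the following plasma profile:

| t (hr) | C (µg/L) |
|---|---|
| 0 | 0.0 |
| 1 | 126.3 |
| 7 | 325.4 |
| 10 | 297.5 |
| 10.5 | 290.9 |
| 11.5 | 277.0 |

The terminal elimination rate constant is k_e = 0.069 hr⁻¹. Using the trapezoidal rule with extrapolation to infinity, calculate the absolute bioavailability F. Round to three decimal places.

Trapezoidal AUC_0→11.5 (oral tablet):
  [0→1]: (0.0+126.3)/2 × 1 = 63.15
  [1→7]: (126.3+325.4)/2 × 6 = 1355.1
  [7→10]: (325.4+297.5)/2 × 3 = 934.35
  [10→10.5]: (297.5+290.9)/2 × 0.5 = 147.1
  [10.5→11.5]: (290.9+277.0)/2 × 1 = 283.95
  Sum = 2783.65 µg/L·hr
Tail: C_last/k_e = 277.0/0.069 = 4014.493
AUC_0→∞ (oral tablet) = 2783.65 + 4014.493 = 6798.143 µg/L·hr
F = (AUC_ev/D_ev)/(AUC_iv/D_iv) = (6798.143/20)/(7930/20) = 339.90715/396.5 = 0.8573

F = 0.857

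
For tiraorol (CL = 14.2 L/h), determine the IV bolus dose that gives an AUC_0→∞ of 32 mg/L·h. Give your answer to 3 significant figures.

Dose_iv = CL × AUC_0→∞
     = 14.2 × 32 = 454.4 mg

Dose = 454 mg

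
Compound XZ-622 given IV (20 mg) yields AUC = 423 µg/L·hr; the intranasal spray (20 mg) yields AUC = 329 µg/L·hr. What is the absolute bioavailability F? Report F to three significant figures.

F = (AUC_ev / D_ev) / (AUC_iv / D_iv)
  = (329/20) / (423/20)
  = 16.45 / 21.15 = 0.7778

F = 0.778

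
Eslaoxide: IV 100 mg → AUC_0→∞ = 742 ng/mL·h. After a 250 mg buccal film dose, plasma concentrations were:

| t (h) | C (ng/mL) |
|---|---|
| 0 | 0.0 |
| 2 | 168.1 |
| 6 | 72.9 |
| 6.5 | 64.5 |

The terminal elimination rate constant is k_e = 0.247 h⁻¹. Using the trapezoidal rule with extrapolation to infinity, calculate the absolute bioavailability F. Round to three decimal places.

F = 0.510

Trapezoidal AUC_0→6.5 (buccal film):
  [0→2]: (0.0+168.1)/2 × 2 = 168.1
  [2→6]: (168.1+72.9)/2 × 4 = 482.0
  [6→6.5]: (72.9+64.5)/2 × 0.5 = 34.35
  Sum = 684.45 ng/mL·h
Tail: C_last/k_e = 64.5/0.247 = 261.134
AUC_0→∞ (buccal film) = 684.45 + 261.134 = 945.584 ng/mL·h
F = (AUC_ev/D_ev)/(AUC_iv/D_iv) = (945.584/250)/(742/100) = 3.782336/7.42 = 0.5097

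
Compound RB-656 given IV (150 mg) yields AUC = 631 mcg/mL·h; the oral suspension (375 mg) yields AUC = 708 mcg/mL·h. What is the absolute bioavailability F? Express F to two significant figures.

F = 0.45

F = (AUC_ev / D_ev) / (AUC_iv / D_iv)
  = (708/375) / (631/150)
  = 1.888 / 4.20667 = 0.4488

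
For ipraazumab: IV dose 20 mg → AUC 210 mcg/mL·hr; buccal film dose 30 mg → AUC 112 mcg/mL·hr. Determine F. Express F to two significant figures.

F = 0.36

F = (AUC_ev / D_ev) / (AUC_iv / D_iv)
  = (112/30) / (210/20)
  = 3.73333 / 10.5 = 0.3556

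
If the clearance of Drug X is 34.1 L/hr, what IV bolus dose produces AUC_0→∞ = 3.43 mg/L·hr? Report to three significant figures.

Dose_iv = CL × AUC_0→∞
     = 34.1 × 3.43 = 116.963 mg

Dose = 117 mg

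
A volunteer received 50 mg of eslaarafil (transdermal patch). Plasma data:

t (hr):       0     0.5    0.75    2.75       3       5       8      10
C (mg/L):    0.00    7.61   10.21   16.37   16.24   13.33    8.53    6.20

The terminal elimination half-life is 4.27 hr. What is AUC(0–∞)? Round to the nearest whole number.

Trapezoidal AUC_0→10:
  [0→0.5]: (0.00+7.61)/2 × 0.5 = 1.9025
  [0.5→0.75]: (7.61+10.21)/2 × 0.25 = 2.2275
  [0.75→2.75]: (10.21+16.37)/2 × 2 = 26.58
  [2.75→3]: (16.37+16.24)/2 × 0.25 = 4.07625
  [3→5]: (16.24+13.33)/2 × 2 = 29.57
  [5→8]: (13.33+8.53)/2 × 3 = 32.79
  [8→10]: (8.53+6.20)/2 × 2 = 14.73
  Sum = 111.87625 mg/L·hr
k_e = ln2 / t½ = 0.693147 / 4.27 = 0.1623 hr^-1
Extrapolated tail: C_last / k_e = 6.20 / 0.1623 = 38.201
AUC_0→∞ = 111.87625 + 38.201 = 150.07725 mg/L·hr

AUC = 150 mg/L·hr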